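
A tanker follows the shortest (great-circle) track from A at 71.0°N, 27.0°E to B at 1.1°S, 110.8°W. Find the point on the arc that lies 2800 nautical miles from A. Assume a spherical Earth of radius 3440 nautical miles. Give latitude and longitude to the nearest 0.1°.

≈ 55.0°N, 91.1°W

Convert each endpoint to a unit vector on the sphere (x = cos φ cos λ, y = cos φ sin λ, z = sin φ).
The central angle between the endpoints is δ = arccos(p₁·p₂) ≈ 1.833 rad (105.0°). The total great-circle distance is δ·R ≈ 1.833 × 3440 ≈ 6306 nmi, so the target fraction is f = 2800/6306 ≈ 0.444.
Interpolate at f ≈ 0.444 with slerp weights a = sin((1−f)δ)/sin δ ≈ 0.882, b = sin(fδ)/sin δ ≈ 0.753.
p = a·p₁ + b·p₂ ≈ (-0.011, -0.573, 0.819); φ = arcsin(p_z) ≈ 55.02°, λ = atan2(p_y, p_x) ≈ -91.15°.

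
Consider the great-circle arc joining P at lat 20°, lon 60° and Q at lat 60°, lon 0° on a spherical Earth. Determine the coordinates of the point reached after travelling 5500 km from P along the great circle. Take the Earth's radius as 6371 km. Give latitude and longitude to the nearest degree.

≈ lat 57°, lon 15°

Write both endpoints as unit vectors p₁, p₂ with components (cos φ cos λ, cos φ sin λ, sin φ).
The central angle between the endpoints is δ = arccos(p₁·p₂) ≈ 1.011 rad (57.9°). The total great-circle distance is δ·R ≈ 1.011 × 6371 ≈ 6440 km, so the target fraction is f = 5500/6440 ≈ 0.854.
Interpolate at f ≈ 0.854 with slerp weights a = sin((1−f)δ)/sin δ ≈ 0.174, b = sin(fδ)/sin δ ≈ 0.897.
p = a·p₁ + b·p₂ ≈ (0.530, 0.141, 0.836); φ = arcsin(p_z) ≈ 56.73°, λ = atan2(p_y, p_x) ≈ 14.92°.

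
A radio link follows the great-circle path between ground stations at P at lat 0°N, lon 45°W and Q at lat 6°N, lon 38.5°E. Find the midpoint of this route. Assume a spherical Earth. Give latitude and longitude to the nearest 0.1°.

From cos δ = sin φ₁ sin φ₂ + cos φ₁ cos φ₂ cos Δλ, the central angle is δ ≈ 1.458 rad (83.5°).
Interpolate at f = 1/2 with slerp weights a = sin((1−f)δ)/sin δ ≈ 0.670, b = sin(fδ)/sin δ ≈ 0.670.
p = a·p₁ + b·p₂ ≈ (0.996, -0.059, 0.070); φ = arcsin(p_z) ≈ 4.02°, λ = atan2(p_y, p_x) ≈ -3.39°.

≈ lat 4.0°N, lon 3.4°W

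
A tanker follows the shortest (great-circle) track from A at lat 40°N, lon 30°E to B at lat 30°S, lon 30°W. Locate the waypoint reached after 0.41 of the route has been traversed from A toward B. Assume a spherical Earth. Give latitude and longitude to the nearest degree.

≈ lat 12°N, lon 3°E

The haversine formula gives a central angle δ ≈ 1.560 rad (89.4°) between the endpoints.
Interpolate at f = 0.41 with slerp weights a = sin((1−f)δ)/sin δ ≈ 0.796, b = sin(fδ)/sin δ ≈ 0.597.
p = a·p₁ + b·p₂ ≈ (0.976, 0.046, 0.213); φ = arcsin(p_z) ≈ 12.31°, λ = atan2(p_y, p_x) ≈ 2.72°.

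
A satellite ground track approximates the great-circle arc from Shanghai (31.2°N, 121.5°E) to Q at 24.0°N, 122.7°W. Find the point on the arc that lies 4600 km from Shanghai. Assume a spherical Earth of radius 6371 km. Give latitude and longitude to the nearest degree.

≈ 45°N, 172°E

Convert each endpoint to a unit vector on the sphere (x = cos φ cos λ, y = cos φ sin λ, z = sin φ).
The central angle between the endpoints is δ = arccos(p₁·p₂) ≈ 1.701 rad (97.4°). The total great-circle distance is δ·R ≈ 1.701 × 6371 ≈ 10834 km, so the target fraction is f = 4600/10834 ≈ 0.425.
Interpolate at f ≈ 0.425 with slerp weights a = sin((1−f)δ)/sin δ ≈ 0.837, b = sin(fδ)/sin δ ≈ 0.667.
p = a·p₁ + b·p₂ ≈ (-0.703, 0.098, 0.705); φ = arcsin(p_z) ≈ 44.79°, λ = atan2(p_y, p_x) ≈ 172.07°.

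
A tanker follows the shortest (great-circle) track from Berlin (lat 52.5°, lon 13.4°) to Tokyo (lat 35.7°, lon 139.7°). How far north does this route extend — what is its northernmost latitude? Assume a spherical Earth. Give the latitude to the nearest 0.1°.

The great circle lies in the plane with unit normal n̂ = (p₁ × p₂)/|p₁ × p₂|.
Here n̂_z ≈ +0.404; the vertex latitude is φ_max = arccos|n̂_z| ≈ 66.2°.

≈ 66.2°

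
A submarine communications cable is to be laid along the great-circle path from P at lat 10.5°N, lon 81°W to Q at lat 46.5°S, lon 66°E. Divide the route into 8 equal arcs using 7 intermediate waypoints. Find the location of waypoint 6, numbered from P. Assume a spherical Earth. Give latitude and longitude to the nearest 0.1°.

Write both endpoints as unit vectors p₁, p₂ with components (cos φ cos λ, cos φ sin λ, sin φ).
The central angle between the endpoints is δ = arccos(p₁·p₂) ≈ 2.346 rad (134.4°).
Interpolate at f = 6/8 with slerp weights a = sin((1−f)δ)/sin δ ≈ 0.775, b = sin(fδ)/sin δ ≈ 1.375.
p = a·p₁ + b·p₂ ≈ (0.504, 0.112, -0.856); φ = arcsin(p_z) ≈ -58.90°, λ = atan2(p_y, p_x) ≈ 12.56°.

≈ lat 58.9°S, lon 12.6°E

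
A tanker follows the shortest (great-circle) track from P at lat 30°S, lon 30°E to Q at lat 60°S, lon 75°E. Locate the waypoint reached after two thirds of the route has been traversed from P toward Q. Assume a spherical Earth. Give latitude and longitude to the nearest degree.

Convert each endpoint to a unit vector on the sphere (x = cos φ cos λ, y = cos φ sin λ, z = sin φ).
The central angle between the endpoints is δ = arccos(p₁·p₂) ≈ 0.739 rad (42.3°).
Interpolate at f = 2/3 with slerp weights a = sin((1−f)δ)/sin δ ≈ 0.362, b = sin(fδ)/sin δ ≈ 0.702.
p = a·p₁ + b·p₂ ≈ (0.362, 0.496, -0.789); φ = arcsin(p_z) ≈ -52.11°, λ = atan2(p_y, p_x) ≈ 53.84°.

≈ lat 52°S, lon 54°E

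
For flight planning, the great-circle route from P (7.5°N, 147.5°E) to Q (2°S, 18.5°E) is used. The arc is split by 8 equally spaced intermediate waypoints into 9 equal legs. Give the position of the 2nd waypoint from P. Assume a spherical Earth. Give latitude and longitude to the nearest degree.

Write both endpoints as unit vectors p₁, p₂ with components (cos φ cos λ, cos φ sin λ, sin φ).
The central angle between the endpoints is δ = arccos(p₁·p₂) ≈ 2.250 rad (128.9°).
Interpolate at f = 2/9 with slerp weights a = sin((1−f)δ)/sin δ ≈ 1.265, b = sin(fδ)/sin δ ≈ 0.616.
p = a·p₁ + b·p₂ ≈ (-0.473, 0.869, 0.144); φ = arcsin(p_z) ≈ 8.25°, λ = atan2(p_y, p_x) ≈ 118.58°.

≈ (8°N, 119°E)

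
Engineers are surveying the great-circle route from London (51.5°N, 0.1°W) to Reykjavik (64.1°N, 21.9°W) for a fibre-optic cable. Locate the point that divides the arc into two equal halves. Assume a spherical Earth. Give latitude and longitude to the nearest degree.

≈ 58°N, 9°W

Convert each endpoint to a unit vector on the sphere (x = cos φ cos λ, y = cos φ sin λ, z = sin φ).
The central angle between the endpoints is δ = arccos(p₁·p₂) ≈ 0.296 rad (17.0°).
Interpolate at f = 1/2 with slerp weights a = sin((1−f)δ)/sin δ ≈ 0.506, b = sin(fδ)/sin δ ≈ 0.506.
p = a·p₁ + b·p₂ ≈ (0.520, -0.083, 0.850); φ = arcsin(p_z) ≈ 58.25°, λ = atan2(p_y, p_x) ≈ -9.07°.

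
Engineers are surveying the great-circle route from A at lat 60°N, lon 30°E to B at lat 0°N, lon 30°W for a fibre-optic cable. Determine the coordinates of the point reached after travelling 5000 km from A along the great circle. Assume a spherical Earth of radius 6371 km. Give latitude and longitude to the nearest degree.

≈ lat 27°N, lon 15°W

Convert each endpoint to a unit vector on the sphere (x = cos φ cos λ, y = cos φ sin λ, z = sin φ).
The central angle between the endpoints is δ = arccos(p₁·p₂) ≈ 1.318 rad (75.5°). The total great-circle distance is δ·R ≈ 1.318 × 6371 ≈ 8398 km, so the target fraction is f = 5000/8398 ≈ 0.595.
Interpolate at f ≈ 0.595 with slerp weights a = sin((1−f)δ)/sin δ ≈ 0.525, b = sin(fδ)/sin δ ≈ 0.730.
p = a·p₁ + b·p₂ ≈ (0.859, -0.234, 0.455); φ = arcsin(p_z) ≈ 27.05°, λ = atan2(p_y, p_x) ≈ -15.21°.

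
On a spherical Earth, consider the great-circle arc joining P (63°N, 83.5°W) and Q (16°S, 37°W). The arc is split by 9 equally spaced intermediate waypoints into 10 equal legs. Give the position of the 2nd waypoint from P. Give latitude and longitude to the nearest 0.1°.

≈ (48.9°N, 65.0°W)

Convert each endpoint to a unit vector on the sphere (x = cos φ cos λ, y = cos φ sin λ, z = sin φ).
The central angle between the endpoints is δ = arccos(p₁·p₂) ≈ 1.516 rad (86.9°).
Interpolate at f = 2/10 with slerp weights a = sin((1−f)δ)/sin δ ≈ 0.938, b = sin(fδ)/sin δ ≈ 0.299.
p = a·p₁ + b·p₂ ≈ (0.278, -0.596, 0.753); φ = arcsin(p_z) ≈ 48.88°, λ = atan2(p_y, p_x) ≈ -65.02°.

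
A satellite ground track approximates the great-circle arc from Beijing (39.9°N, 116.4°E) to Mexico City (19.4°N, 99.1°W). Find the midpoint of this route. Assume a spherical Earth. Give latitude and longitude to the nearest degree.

≈ 61°N, 154°W

Write both endpoints as unit vectors p₁, p₂ with components (cos φ cos λ, cos φ sin λ, sin φ).
The central angle between the endpoints is δ = arccos(p₁·p₂) ≈ 1.956 rad (112.1°).
Interpolate at f = 1/2 with slerp weights a = sin((1−f)δ)/sin δ ≈ 0.895, b = sin(fδ)/sin δ ≈ 0.895.
p = a·p₁ + b·p₂ ≈ (-0.439, -0.219, 0.872); φ = arcsin(p_z) ≈ 60.64°, λ = atan2(p_y, p_x) ≈ -153.52°.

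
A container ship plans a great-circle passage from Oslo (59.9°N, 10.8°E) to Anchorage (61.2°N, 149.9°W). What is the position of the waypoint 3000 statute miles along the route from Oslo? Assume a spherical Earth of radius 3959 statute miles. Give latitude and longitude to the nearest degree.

≈ 75°N, 139°W

Write both endpoints as unit vectors p₁, p₂ with components (cos φ cos λ, cos φ sin λ, sin φ).
The central angle between the endpoints is δ = arccos(p₁·p₂) ≈ 1.012 rad (58.0°). The total great-circle distance is δ·R ≈ 1.012 × 3959 ≈ 4007 mi, so the target fraction is f = 3000/4007 ≈ 0.749.
Interpolate at f ≈ 0.749 with slerp weights a = sin((1−f)δ)/sin δ ≈ 0.297, b = sin(fδ)/sin δ ≈ 0.811.
p = a·p₁ + b·p₂ ≈ (-0.192, -0.168, 0.967); φ = arcsin(p_z) ≈ 75.24°, λ = atan2(p_y, p_x) ≈ -138.77°.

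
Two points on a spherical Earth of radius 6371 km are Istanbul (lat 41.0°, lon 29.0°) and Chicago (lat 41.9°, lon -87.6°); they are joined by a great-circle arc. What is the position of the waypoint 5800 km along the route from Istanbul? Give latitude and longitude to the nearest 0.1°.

Write both endpoints as unit vectors p₁, p₂ with components (cos φ cos λ, cos φ sin λ, sin φ).
The central angle between the endpoints is δ = arccos(p₁·p₂) ≈ 1.383 rad (79.2°). The total great-circle distance is δ·R ≈ 1.383 × 6371 ≈ 8812 km, so the target fraction is f = 5800/8812 ≈ 0.658.
Interpolate at f ≈ 0.658 with slerp weights a = sin((1−f)δ)/sin δ ≈ 0.463, b = sin(fδ)/sin δ ≈ 0.804.
p = a·p₁ + b·p₂ ≈ (0.331, -0.428, 0.841); φ = arcsin(p_z) ≈ 57.23°, λ = atan2(p_y, p_x) ≈ -52.30°.

≈ lat 57.2°, lon -52.3°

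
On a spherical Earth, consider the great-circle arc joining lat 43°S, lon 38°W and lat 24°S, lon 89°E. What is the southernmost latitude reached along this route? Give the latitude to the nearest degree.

≈ 57°S

The great circle lies in the plane with unit normal n̂ = (p₁ × p₂)/|p₁ × p₂|.
Here n̂_z ≈ +0.538; the vertex latitude is φ_max = arccos|n̂_z| ≈ 57.5°.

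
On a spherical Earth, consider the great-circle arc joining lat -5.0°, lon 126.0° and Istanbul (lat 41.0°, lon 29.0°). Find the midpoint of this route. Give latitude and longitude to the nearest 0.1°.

≈ lat 25.9°, lon 86.4°

Convert each endpoint to a unit vector on the sphere (x = cos φ cos λ, y = cos φ sin λ, z = sin φ).
The central angle between the endpoints is δ = arccos(p₁·p₂) ≈ 1.720 rad (98.6°).
Interpolate at f = 1/2 with slerp weights a = sin((1−f)δ)/sin δ ≈ 0.766, b = sin(fδ)/sin δ ≈ 0.766.
p = a·p₁ + b·p₂ ≈ (0.057, 0.898, 0.436); φ = arcsin(p_z) ≈ 25.85°, λ = atan2(p_y, p_x) ≈ 86.36°.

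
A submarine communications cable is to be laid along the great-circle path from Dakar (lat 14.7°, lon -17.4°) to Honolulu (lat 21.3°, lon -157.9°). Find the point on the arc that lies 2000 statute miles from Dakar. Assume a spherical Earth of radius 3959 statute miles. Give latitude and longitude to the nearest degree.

≈ lat 32°, lon -43°

From cos δ = sin φ₁ sin φ₂ + cos φ₁ cos φ₂ cos Δλ, the central angle is δ ≈ 2.218 rad (127.1°). The total great-circle distance is δ·R ≈ 2.218 × 3959 ≈ 8782 mi, so the target fraction is f = 2000/8782 ≈ 0.228.
Interpolate at f ≈ 0.228 with slerp weights a = sin((1−f)δ)/sin δ ≈ 1.241, b = sin(fδ)/sin δ ≈ 0.607.
p = a·p₁ + b·p₂ ≈ (0.622, -0.572, 0.535); φ = arcsin(p_z) ≈ 32.37°, λ = atan2(p_y, p_x) ≈ -42.60°.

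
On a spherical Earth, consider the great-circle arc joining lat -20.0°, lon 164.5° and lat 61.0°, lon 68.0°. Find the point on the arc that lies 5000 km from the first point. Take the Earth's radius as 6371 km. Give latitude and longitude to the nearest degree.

The haversine formula gives a central angle δ ≈ 1.929 rad (110.5°) between the endpoints. The total great-circle distance is δ·R ≈ 1.929 × 6371 ≈ 12290 km, so the target fraction is f = 5000/12290 ≈ 0.407.
Interpolate at f ≈ 0.407 with slerp weights a = sin((1−f)δ)/sin δ ≈ 0.972, b = sin(fδ)/sin δ ≈ 0.755.
p = a·p₁ + b·p₂ ≈ (-0.743, 0.583, 0.327); φ = arcsin(p_z) ≈ 19.12°, λ = atan2(p_y, p_x) ≈ 141.87°.

≈ lat 19°, lon 142°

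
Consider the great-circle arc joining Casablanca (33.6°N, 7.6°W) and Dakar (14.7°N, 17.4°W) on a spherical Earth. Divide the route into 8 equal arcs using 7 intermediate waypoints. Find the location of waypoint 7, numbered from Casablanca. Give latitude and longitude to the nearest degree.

≈ 17°N, 16°W

Write both endpoints as unit vectors p₁, p₂ with components (cos φ cos λ, cos φ sin λ, sin φ).
The central angle between the endpoints is δ = arccos(p₁·p₂) ≈ 0.364 rad (20.9°).
Interpolate at f = 7/8 with slerp weights a = sin((1−f)δ)/sin δ ≈ 0.128, b = sin(fδ)/sin δ ≈ 0.880.
p = a·p₁ + b·p₂ ≈ (0.917, -0.268, 0.294); φ = arcsin(p_z) ≈ 17.09°, λ = atan2(p_y, p_x) ≈ -16.31°.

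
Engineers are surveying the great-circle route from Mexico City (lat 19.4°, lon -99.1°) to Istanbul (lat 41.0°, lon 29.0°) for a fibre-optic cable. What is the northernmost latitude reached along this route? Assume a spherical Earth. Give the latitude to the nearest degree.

The great circle lies in the plane with unit normal n̂ = (p₁ × p₂)/|p₁ × p₂|.
Here n̂_z ≈ +0.574; the vertex latitude is φ_max = arccos|n̂_z| ≈ 54.9°.

≈ 55°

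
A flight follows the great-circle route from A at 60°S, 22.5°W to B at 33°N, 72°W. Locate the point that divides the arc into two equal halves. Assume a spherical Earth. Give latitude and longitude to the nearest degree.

≈ 15°S, 54°W

The haversine formula gives a central angle δ ≈ 1.771 rad (101.5°) between the endpoints.
Interpolate at f = 1/2 with slerp weights a = sin((1−f)δ)/sin δ ≈ 0.790, b = sin(fδ)/sin δ ≈ 0.790.
p = a·p₁ + b·p₂ ≈ (0.570, -0.782, -0.254); φ = arcsin(p_z) ≈ -14.71°, λ = atan2(p_y, p_x) ≈ -53.90°.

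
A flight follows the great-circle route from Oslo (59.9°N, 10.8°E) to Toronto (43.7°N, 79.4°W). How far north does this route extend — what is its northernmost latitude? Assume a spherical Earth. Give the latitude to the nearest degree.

≈ 63°N

The great circle lies in the plane with unit normal n̂ = (p₁ × p₂)/|p₁ × p₂|.
Here n̂_z ≈ -0.452; the vertex latitude is φ_max = arccos|n̂_z| ≈ 63.1°.
Check via Clairaut: cos φ_max = |cos φ₁| · sin C = cos(59.9°)·sin(64.3°) ≈ 0.452, again giving ≈ 63.1°.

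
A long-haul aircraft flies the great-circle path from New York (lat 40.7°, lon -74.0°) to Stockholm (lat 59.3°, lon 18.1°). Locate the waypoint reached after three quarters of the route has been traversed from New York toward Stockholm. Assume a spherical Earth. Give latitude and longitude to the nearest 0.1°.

≈ lat 62.5°, lon -10.7°

Convert each endpoint to a unit vector on the sphere (x = cos φ cos λ, y = cos φ sin λ, z = sin φ).
The central angle between the endpoints is δ = arccos(p₁·p₂) ≈ 0.993 rad (56.9°).
Interpolate at f = 3/4 with slerp weights a = sin((1−f)δ)/sin δ ≈ 0.293, b = sin(fδ)/sin δ ≈ 0.809.
p = a·p₁ + b·p₂ ≈ (0.454, -0.085, 0.887); φ = arcsin(p_z) ≈ 62.49°, λ = atan2(p_y, p_x) ≈ -10.66°.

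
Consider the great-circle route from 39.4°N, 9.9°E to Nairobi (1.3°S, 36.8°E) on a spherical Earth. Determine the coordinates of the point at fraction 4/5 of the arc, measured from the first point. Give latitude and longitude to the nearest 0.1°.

Convert each endpoint to a unit vector on the sphere (x = cos φ cos λ, y = cos φ sin λ, z = sin φ).
The central angle between the endpoints is δ = arccos(p₁·p₂) ≈ 0.830 rad (47.6°).
Interpolate at f = 4/5 with slerp weights a = sin((1−f)δ)/sin δ ≈ 0.224, b = sin(fδ)/sin δ ≈ 0.835.
p = a·p₁ + b·p₂ ≈ (0.839, 0.530, 0.123); φ = arcsin(p_z) ≈ 7.08°, λ = atan2(p_y, p_x) ≈ 32.27°.

≈ 7.1°N, 32.3°E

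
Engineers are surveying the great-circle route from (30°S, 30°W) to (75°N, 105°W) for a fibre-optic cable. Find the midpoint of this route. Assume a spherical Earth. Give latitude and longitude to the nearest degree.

≈ (26°N, 45°W)

Write both endpoints as unit vectors p₁, p₂ with components (cos φ cos λ, cos φ sin λ, sin φ).
The central angle between the endpoints is δ = arccos(p₁·p₂) ≈ 2.010 rad (115.1°).
Interpolate at f = 1/2 with slerp weights a = sin((1−f)δ)/sin δ ≈ 0.932, b = sin(fδ)/sin δ ≈ 0.932.
p = a·p₁ + b·p₂ ≈ (0.637, -0.637, 0.434); φ = arcsin(p_z) ≈ 25.75°, λ = atan2(p_y, p_x) ≈ -45.00°.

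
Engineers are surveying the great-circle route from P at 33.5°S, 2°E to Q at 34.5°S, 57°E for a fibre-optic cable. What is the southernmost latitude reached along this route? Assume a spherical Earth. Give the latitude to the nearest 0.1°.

≈ 37.3°S

The great circle lies in the plane with unit normal n̂ = (p₁ × p₂)/|p₁ × p₂|.
Here n̂_z ≈ +0.796; the vertex latitude is φ_max = arccos|n̂_z| ≈ 37.3°.
Check via Clairaut: cos φ_max = |cos φ₁| · sin C = cos(33.5°)·sin(107.4°) ≈ 0.796, again giving ≈ 37.3°.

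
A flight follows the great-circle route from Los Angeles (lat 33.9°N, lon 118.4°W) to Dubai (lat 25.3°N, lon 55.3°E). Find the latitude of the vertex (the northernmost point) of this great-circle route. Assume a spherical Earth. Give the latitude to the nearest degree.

The great circle lies in the plane with unit normal n̂ = (p₁ × p₂)/|p₁ × p₂|.
Here n̂_z ≈ +0.096; the vertex latitude is φ_max = arccos|n̂_z| ≈ 84.5°.
Check via Clairaut: cos φ_max = |cos φ₁| · sin C = cos(33.9°)·sin(6.6°) ≈ 0.096, again giving ≈ 84.5°.

≈ 85°N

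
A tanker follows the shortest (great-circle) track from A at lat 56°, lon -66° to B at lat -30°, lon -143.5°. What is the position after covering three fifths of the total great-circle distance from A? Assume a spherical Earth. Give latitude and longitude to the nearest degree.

≈ lat 7°, lon -120°

Convert each endpoint to a unit vector on the sphere (x = cos φ cos λ, y = cos φ sin λ, z = sin φ).
The central angle between the endpoints is δ = arccos(p₁·p₂) ≈ 1.886 rad (108.0°).
Interpolate at f = 3/5 with slerp weights a = sin((1−f)δ)/sin δ ≈ 0.720, b = sin(fδ)/sin δ ≈ 0.952.
p = a·p₁ + b·p₂ ≈ (-0.499, -0.858, 0.121); φ = arcsin(p_z) ≈ 6.96°, λ = atan2(p_y, p_x) ≈ -120.17°.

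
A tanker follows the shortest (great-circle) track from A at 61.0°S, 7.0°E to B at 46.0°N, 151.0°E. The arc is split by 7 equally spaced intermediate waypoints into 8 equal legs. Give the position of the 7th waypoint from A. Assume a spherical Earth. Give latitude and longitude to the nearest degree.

≈ 30°N, 136°E

From cos δ = sin φ₁ sin φ₂ + cos φ₁ cos φ₂ cos Δλ, the central angle is δ ≈ 2.694 rad (154.4°).
Interpolate at f = 7/8 with slerp weights a = sin((1−f)δ)/sin δ ≈ 0.764, b = sin(fδ)/sin δ ≈ 1.633.
p = a·p₁ + b·p₂ ≈ (-0.624, 0.595, 0.506); φ = arcsin(p_z) ≈ 30.41°, λ = atan2(p_y, p_x) ≈ 136.38°.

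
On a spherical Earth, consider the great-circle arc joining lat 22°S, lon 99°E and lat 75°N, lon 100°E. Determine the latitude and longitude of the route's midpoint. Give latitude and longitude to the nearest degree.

Convert each endpoint to a unit vector on the sphere (x = cos φ cos λ, y = cos φ sin λ, z = sin φ).
The central angle between the endpoints is δ = arccos(p₁·p₂) ≈ 1.693 rad (97.0°).
Interpolate at f = 1/2 with slerp weights a = sin((1−f)δ)/sin δ ≈ 0.755, b = sin(fδ)/sin δ ≈ 0.755.
p = a·p₁ + b·p₂ ≈ (-0.143, 0.883, 0.446); φ = arcsin(p_z) ≈ 26.50°, λ = atan2(p_y, p_x) ≈ 99.22°.

≈ lat 27°N, lon 99°E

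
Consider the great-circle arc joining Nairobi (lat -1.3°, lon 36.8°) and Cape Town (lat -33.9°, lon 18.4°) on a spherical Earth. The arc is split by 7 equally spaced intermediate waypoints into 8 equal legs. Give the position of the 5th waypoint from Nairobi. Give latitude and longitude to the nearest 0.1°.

The haversine formula gives a central angle δ ≈ 0.643 rad (36.9°) between the endpoints.
Interpolate at f = 5/8 with slerp weights a = sin((1−f)δ)/sin δ ≈ 0.398, b = sin(fδ)/sin δ ≈ 0.652.
p = a·p₁ + b·p₂ ≈ (0.833, 0.409, -0.373); φ = arcsin(p_z) ≈ -21.89°, λ = atan2(p_y, p_x) ≈ 26.19°.

≈ lat -21.9°, lon 26.2°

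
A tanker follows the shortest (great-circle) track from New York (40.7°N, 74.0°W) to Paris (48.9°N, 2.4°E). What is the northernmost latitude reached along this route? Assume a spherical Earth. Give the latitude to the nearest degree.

≈ 52°N

The great circle lies in the plane with unit normal n̂ = (p₁ × p₂)/|p₁ × p₂|.
Here n̂_z ≈ +0.610; the vertex latitude is φ_max = arccos|n̂_z| ≈ 52.4°.
Check via Clairaut: cos φ_max = |cos φ₁| · sin C = cos(40.7°)·sin(53.6°) ≈ 0.610, again giving ≈ 52.4°.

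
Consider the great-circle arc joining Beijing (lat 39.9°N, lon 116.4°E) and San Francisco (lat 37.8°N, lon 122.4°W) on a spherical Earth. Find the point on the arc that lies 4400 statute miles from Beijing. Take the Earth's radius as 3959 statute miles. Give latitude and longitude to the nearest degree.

≈ lat 52°N, lon 146°W

Write both endpoints as unit vectors p₁, p₂ with components (cos φ cos λ, cos φ sin λ, sin φ).
The central angle between the endpoints is δ = arccos(p₁·p₂) ≈ 1.492 rad (85.5°). The total great-circle distance is δ·R ≈ 1.492 × 3959 ≈ 5905 mi, so the target fraction is f = 4400/5905 ≈ 0.745.
Interpolate at f ≈ 0.745 with slerp weights a = sin((1−f)δ)/sin δ ≈ 0.372, b = sin(fδ)/sin δ ≈ 0.899.
p = a·p₁ + b·p₂ ≈ (-0.508, -0.344, 0.790); φ = arcsin(p_z) ≈ 52.17°, λ = atan2(p_y, p_x) ≈ -145.87°.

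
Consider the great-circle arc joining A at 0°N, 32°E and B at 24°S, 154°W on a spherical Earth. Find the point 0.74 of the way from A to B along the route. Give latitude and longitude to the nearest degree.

From cos δ = sin φ₁ sin φ₂ + cos φ₁ cos φ₂ cos Δλ, the central angle is δ ≈ 2.711 rad (155.3°).
Interpolate at f = 0.74 with slerp weights a = sin((1−f)δ)/sin δ ≈ 1.551, b = sin(fδ)/sin δ ≈ 2.171.
p = a·p₁ + b·p₂ ≈ (-0.467, -0.048, -0.883); φ = arcsin(p_z) ≈ -61.99°, λ = atan2(p_y, p_x) ≈ -174.19°.

≈ 62°S, 174°W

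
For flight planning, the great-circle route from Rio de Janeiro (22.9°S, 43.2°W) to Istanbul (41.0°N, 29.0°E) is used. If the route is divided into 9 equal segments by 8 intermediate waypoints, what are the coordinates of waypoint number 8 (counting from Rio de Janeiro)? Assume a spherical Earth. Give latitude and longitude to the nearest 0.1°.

≈ 35.5°N, 17.9°E

Write both endpoints as unit vectors p₁, p₂ with components (cos φ cos λ, cos φ sin λ, sin φ).
The central angle between the endpoints is δ = arccos(p₁·p₂) ≈ 1.614 rad (92.5°).
Interpolate at f = 8/9 with slerp weights a = sin((1−f)δ)/sin δ ≈ 0.178, b = sin(fδ)/sin δ ≈ 0.992.
p = a·p₁ + b·p₂ ≈ (0.774, 0.250, 0.581); φ = arcsin(p_z) ≈ 35.53°, λ = atan2(p_y, p_x) ≈ 17.91°.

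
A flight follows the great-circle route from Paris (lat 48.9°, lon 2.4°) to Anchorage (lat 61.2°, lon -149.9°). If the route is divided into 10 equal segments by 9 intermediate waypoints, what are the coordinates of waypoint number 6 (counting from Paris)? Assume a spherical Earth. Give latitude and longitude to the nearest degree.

≈ lat 81°, lon -79°

Convert each endpoint to a unit vector on the sphere (x = cos φ cos λ, y = cos φ sin λ, z = sin φ).
The central angle between the endpoints is δ = arccos(p₁·p₂) ≈ 1.181 rad (67.7°).
Interpolate at f = 6/10 with slerp weights a = sin((1−f)δ)/sin δ ≈ 0.492, b = sin(fδ)/sin δ ≈ 0.704.
p = a·p₁ + b·p₂ ≈ (0.030, -0.156, 0.987); φ = arcsin(p_z) ≈ 80.84°, λ = atan2(p_y, p_x) ≈ -79.19°.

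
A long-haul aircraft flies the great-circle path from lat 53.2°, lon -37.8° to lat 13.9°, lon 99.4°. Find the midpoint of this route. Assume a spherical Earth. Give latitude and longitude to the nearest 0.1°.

≈ lat 57.3°, lon 61.9°

The haversine formula gives a central angle δ ≈ 1.807 rad (103.5°) between the endpoints.
Interpolate at f = 1/2 with slerp weights a = sin((1−f)δ)/sin δ ≈ 0.808, b = sin(fδ)/sin δ ≈ 0.808.
p = a·p₁ + b·p₂ ≈ (0.254, 0.477, 0.841); φ = arcsin(p_z) ≈ 57.26°, λ = atan2(p_y, p_x) ≈ 61.94°.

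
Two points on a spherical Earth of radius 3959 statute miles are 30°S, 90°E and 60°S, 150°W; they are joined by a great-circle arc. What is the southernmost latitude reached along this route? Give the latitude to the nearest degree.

The great circle lies in the plane with unit normal n̂ = (p₁ × p₂)/|p₁ × p₂|.
Here n̂_z ≈ +0.384; the vertex latitude is φ_max = arccos|n̂_z| ≈ 67.4°.

≈ 67°S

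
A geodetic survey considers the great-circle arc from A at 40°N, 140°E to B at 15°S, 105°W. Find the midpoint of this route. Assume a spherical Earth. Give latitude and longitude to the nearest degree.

≈ 22°N, 152°W

From cos δ = sin φ₁ sin φ₂ + cos φ₁ cos φ₂ cos Δλ, the central angle is δ ≈ 2.070 rad (118.6°).
Interpolate at f = 1/2 with slerp weights a = sin((1−f)δ)/sin δ ≈ 0.980, b = sin(fδ)/sin δ ≈ 0.980.
p = a·p₁ + b·p₂ ≈ (-0.820, -0.432, 0.376); φ = arcsin(p_z) ≈ 22.10°, λ = atan2(p_y, p_x) ≈ -152.23°.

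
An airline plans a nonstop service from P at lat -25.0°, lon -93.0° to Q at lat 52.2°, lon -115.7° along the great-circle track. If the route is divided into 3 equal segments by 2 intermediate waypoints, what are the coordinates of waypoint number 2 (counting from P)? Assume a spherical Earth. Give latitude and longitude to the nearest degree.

≈ lat 27°, lon -105°

Write both endpoints as unit vectors p₁, p₂ with components (cos φ cos λ, cos φ sin λ, sin φ).
The central angle between the endpoints is δ = arccos(p₁·p₂) ≈ 1.391 rad (79.7°).
Interpolate at f = 2/3 with slerp weights a = sin((1−f)δ)/sin δ ≈ 0.455, b = sin(fδ)/sin δ ≈ 0.813.
p = a·p₁ + b·p₂ ≈ (-0.238, -0.861, 0.450); φ = arcsin(p_z) ≈ 26.77°, λ = atan2(p_y, p_x) ≈ -105.44°.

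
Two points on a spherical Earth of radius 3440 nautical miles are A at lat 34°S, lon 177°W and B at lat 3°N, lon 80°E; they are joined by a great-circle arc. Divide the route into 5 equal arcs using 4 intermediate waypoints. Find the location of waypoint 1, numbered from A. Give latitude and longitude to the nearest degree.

≈ lat 33°S, lon 158°E

Convert each endpoint to a unit vector on the sphere (x = cos φ cos λ, y = cos φ sin λ, z = sin φ).
The central angle between the endpoints is δ = arccos(p₁·p₂) ≈ 1.788 rad (102.4°).
Interpolate at f = 1/5 with slerp weights a = sin((1−f)δ)/sin δ ≈ 1.014, b = sin(fδ)/sin δ ≈ 0.358.
p = a·p₁ + b·p₂ ≈ (-0.777, 0.309, -0.548); φ = arcsin(p_z) ≈ -33.25°, λ = atan2(p_y, p_x) ≈ 158.35°.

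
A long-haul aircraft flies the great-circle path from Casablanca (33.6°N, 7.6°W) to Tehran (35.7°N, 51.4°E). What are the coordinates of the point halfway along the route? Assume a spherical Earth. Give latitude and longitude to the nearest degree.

Convert each endpoint to a unit vector on the sphere (x = cos φ cos λ, y = cos φ sin λ, z = sin φ).
The central angle between the endpoints is δ = arccos(p₁·p₂) ≈ 0.835 rad (47.8°).
Interpolate at f = 1/2 with slerp weights a = sin((1−f)δ)/sin δ ≈ 0.547, b = sin(fδ)/sin δ ≈ 0.547.
p = a·p₁ + b·p₂ ≈ (0.729, 0.287, 0.622); φ = arcsin(p_z) ≈ 38.45°, λ = atan2(p_y, p_x) ≈ 21.49°.

≈ (38°N, 21°E)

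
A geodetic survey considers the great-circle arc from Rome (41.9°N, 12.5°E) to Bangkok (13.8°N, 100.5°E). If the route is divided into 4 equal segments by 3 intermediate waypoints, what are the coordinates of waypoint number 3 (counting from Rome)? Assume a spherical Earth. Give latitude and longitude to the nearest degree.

≈ 26°N, 84°E

The haversine formula gives a central angle δ ≈ 1.385 rad (79.4°) between the endpoints.
Interpolate at f = 3/4 with slerp weights a = sin((1−f)δ)/sin δ ≈ 0.345, b = sin(fδ)/sin δ ≈ 0.877.
p = a·p₁ + b·p₂ ≈ (0.096, 0.893, 0.440); φ = arcsin(p_z) ≈ 26.09°, λ = atan2(p_y, p_x) ≈ 83.88°.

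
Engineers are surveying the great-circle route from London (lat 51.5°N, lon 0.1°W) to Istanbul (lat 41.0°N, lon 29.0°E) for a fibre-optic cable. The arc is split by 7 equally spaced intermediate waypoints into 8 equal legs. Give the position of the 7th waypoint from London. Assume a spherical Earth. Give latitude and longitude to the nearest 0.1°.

The haversine formula gives a central angle δ ≈ 0.393 rad (22.5°) between the endpoints.
Interpolate at f = 7/8 with slerp weights a = sin((1−f)δ)/sin δ ≈ 0.128, b = sin(fδ)/sin δ ≈ 0.880.
p = a·p₁ + b·p₂ ≈ (0.661, 0.322, 0.678); φ = arcsin(p_z) ≈ 42.68°, λ = atan2(p_y, p_x) ≈ 25.97°.

≈ lat 42.7°N, lon 26.0°E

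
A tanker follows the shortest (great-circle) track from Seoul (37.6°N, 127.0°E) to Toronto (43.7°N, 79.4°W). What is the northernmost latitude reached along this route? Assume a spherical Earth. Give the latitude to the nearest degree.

≈ 75°N

The great circle lies in the plane with unit normal n̂ = (p₁ × p₂)/|p₁ × p₂|.
Here n̂_z ≈ +0.256; the vertex latitude is φ_max = arccos|n̂_z| ≈ 75.2°.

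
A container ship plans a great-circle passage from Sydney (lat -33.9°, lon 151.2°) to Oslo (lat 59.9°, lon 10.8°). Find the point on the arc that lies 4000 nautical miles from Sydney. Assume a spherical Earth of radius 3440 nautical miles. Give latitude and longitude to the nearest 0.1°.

Convert each endpoint to a unit vector on the sphere (x = cos φ cos λ, y = cos φ sin λ, z = sin φ).
The central angle between the endpoints is δ = arccos(p₁·p₂) ≈ 2.504 rad (143.4°). The total great-circle distance is δ·R ≈ 2.504 × 3440 ≈ 8612 nmi, so the target fraction is f = 4000/8612 ≈ 0.464.
Interpolate at f ≈ 0.464 with slerp weights a = sin((1−f)δ)/sin δ ≈ 1.635, b = sin(fδ)/sin δ ≈ 1.541.
p = a·p₁ + b·p₂ ≈ (-0.430, 0.798, 0.422); φ = arcsin(p_z) ≈ 24.93°, λ = atan2(p_y, p_x) ≈ 118.29°.

≈ lat 24.9°, lon 118.3°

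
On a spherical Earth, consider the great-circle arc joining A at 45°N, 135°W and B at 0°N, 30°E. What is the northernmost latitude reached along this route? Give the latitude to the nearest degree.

The great circle lies in the plane with unit normal n̂ = (p₁ × p₂)/|p₁ × p₂|.
Here n̂_z ≈ +0.251; the vertex latitude is φ_max = arccos|n̂_z| ≈ 75.5°.
Check via Clairaut: cos φ_max = |cos φ₁| · sin C = cos(45.0°)·sin(20.8°) ≈ 0.251, again giving ≈ 75.5°.

≈ 75°N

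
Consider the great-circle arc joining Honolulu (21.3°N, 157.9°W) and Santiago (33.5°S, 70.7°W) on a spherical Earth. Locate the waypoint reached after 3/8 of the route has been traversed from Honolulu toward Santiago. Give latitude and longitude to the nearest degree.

Write both endpoints as unit vectors p₁, p₂ with components (cos φ cos λ, cos φ sin λ, sin φ).
The central angle between the endpoints is δ = arccos(p₁·p₂) ≈ 1.734 rad (99.4°).
Interpolate at f = 3/8 with slerp weights a = sin((1−f)δ)/sin δ ≈ 0.896, b = sin(fδ)/sin δ ≈ 0.614.
p = a·p₁ + b·p₂ ≈ (-0.604, -0.797, -0.013); φ = arcsin(p_z) ≈ -0.76°, λ = atan2(p_y, p_x) ≈ -127.16°.

≈ (1°S, 127°W)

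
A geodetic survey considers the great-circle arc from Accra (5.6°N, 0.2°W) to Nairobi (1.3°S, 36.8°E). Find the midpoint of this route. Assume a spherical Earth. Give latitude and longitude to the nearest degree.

≈ 2°N, 18°E

Convert each endpoint to a unit vector on the sphere (x = cos φ cos λ, y = cos φ sin λ, z = sin φ).
The central angle between the endpoints is δ = arccos(p₁·p₂) ≈ 0.656 rad (37.6°).
Interpolate at f = 1/2 with slerp weights a = sin((1−f)δ)/sin δ ≈ 0.528, b = sin(fδ)/sin δ ≈ 0.528.
p = a·p₁ + b·p₂ ≈ (0.948, 0.314, 0.040); φ = arcsin(p_z) ≈ 2.27°, λ = atan2(p_y, p_x) ≈ 18.34°.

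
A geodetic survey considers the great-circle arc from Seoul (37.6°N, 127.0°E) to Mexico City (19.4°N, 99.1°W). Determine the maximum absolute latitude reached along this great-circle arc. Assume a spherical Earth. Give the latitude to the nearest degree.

≈ 55°N

The great circle lies in the plane with unit normal n̂ = (p₁ × p₂)/|p₁ × p₂|.
Here n̂_z ≈ +0.567; the vertex latitude is φ_max = arccos|n̂_z| ≈ 55.4°.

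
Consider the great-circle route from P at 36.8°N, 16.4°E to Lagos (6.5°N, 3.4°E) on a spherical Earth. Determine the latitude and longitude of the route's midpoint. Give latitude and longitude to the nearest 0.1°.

≈ 21.8°N, 9.2°E

From cos δ = sin φ₁ sin φ₂ + cos φ₁ cos φ₂ cos Δλ, the central angle is δ ≈ 0.568 rad (32.5°).
Interpolate at f = 1/2 with slerp weights a = sin((1−f)δ)/sin δ ≈ 0.521, b = sin(fδ)/sin δ ≈ 0.521.
p = a·p₁ + b·p₂ ≈ (0.917, 0.148, 0.371); φ = arcsin(p_z) ≈ 21.78°, λ = atan2(p_y, p_x) ≈ 9.20°.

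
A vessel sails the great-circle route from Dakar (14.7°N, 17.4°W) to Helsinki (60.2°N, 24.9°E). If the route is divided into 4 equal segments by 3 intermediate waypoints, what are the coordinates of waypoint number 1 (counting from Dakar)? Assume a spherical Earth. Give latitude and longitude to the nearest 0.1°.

Convert each endpoint to a unit vector on the sphere (x = cos φ cos λ, y = cos φ sin λ, z = sin φ).
The central angle between the endpoints is δ = arccos(p₁·p₂) ≈ 0.957 rad (54.8°).
Interpolate at f = 1/4 with slerp weights a = sin((1−f)δ)/sin δ ≈ 0.805, b = sin(fδ)/sin δ ≈ 0.290.
p = a·p₁ + b·p₂ ≈ (0.873, -0.172, 0.456); φ = arcsin(p_z) ≈ 27.11°, λ = atan2(p_y, p_x) ≈ -11.15°.

≈ 27.1°N, 11.1°W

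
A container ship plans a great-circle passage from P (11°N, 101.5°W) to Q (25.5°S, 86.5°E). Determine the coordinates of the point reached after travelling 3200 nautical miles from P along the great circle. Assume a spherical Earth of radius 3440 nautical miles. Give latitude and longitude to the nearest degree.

The haversine formula gives a central angle δ ≈ 2.856 rad (163.6°) between the endpoints. The total great-circle distance is δ·R ≈ 2.856 × 3440 ≈ 9825 nmi, so the target fraction is f = 3200/9825 ≈ 0.326.
Interpolate at f ≈ 0.326 with slerp weights a = sin((1−f)δ)/sin δ ≈ 3.329, b = sin(fδ)/sin δ ≈ 2.847.
p = a·p₁ + b·p₂ ≈ (-0.495, -0.638, -0.590); φ = arcsin(p_z) ≈ -36.18°, λ = atan2(p_y, p_x) ≈ -127.80°.

≈ (36°S, 128°W)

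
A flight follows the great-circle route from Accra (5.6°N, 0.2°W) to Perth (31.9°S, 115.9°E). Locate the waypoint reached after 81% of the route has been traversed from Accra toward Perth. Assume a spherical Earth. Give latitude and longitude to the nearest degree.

Write both endpoints as unit vectors p₁, p₂ with components (cos φ cos λ, cos φ sin λ, sin φ).
The central angle between the endpoints is δ = arccos(p₁·p₂) ≈ 2.008 rad (115.0°).
Interpolate at f = 0.81 with slerp weights a = sin((1−f)δ)/sin δ ≈ 0.411, b = sin(fδ)/sin δ ≈ 1.102.
p = a·p₁ + b·p₂ ≈ (0.000, 0.840, -0.542); φ = arcsin(p_z) ≈ -32.84°, λ = atan2(p_y, p_x) ≈ 89.98°.

≈ (33°S, 90°E)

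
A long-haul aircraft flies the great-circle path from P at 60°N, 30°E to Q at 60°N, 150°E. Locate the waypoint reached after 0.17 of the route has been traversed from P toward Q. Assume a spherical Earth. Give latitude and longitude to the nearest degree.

Convert each endpoint to a unit vector on the sphere (x = cos φ cos λ, y = cos φ sin λ, z = sin φ).
The central angle between the endpoints is δ = arccos(p₁·p₂) ≈ 0.896 rad (51.3°).
Interpolate at f = 0.17 with slerp weights a = sin((1−f)δ)/sin δ ≈ 0.867, b = sin(fδ)/sin δ ≈ 0.194.
p = a·p₁ + b·p₂ ≈ (0.291, 0.265, 0.919); φ = arcsin(p_z) ≈ 66.80°, λ = atan2(p_y, p_x) ≈ 42.33°.

≈ 67°N, 42°E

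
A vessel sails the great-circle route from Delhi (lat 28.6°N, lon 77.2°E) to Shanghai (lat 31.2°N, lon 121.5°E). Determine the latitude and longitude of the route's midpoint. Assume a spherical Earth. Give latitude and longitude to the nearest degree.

≈ lat 32°N, lon 99°E

Convert each endpoint to a unit vector on the sphere (x = cos φ cos λ, y = cos φ sin λ, z = sin φ).
The central angle between the endpoints is δ = arccos(p₁·p₂) ≈ 0.667 rad (38.2°).
Interpolate at f = 1/2 with slerp weights a = sin((1−f)δ)/sin δ ≈ 0.529, b = sin(fδ)/sin δ ≈ 0.529.
p = a·p₁ + b·p₂ ≈ (-0.134, 0.839, 0.527); φ = arcsin(p_z) ≈ 31.83°, λ = atan2(p_y, p_x) ≈ 99.05°.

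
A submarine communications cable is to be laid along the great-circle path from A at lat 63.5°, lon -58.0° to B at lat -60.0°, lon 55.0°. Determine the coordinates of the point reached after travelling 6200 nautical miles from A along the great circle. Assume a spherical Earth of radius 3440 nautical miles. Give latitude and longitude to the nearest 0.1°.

≈ lat -22.8°, lon 15.5°

Convert each endpoint to a unit vector on the sphere (x = cos φ cos λ, y = cos φ sin λ, z = sin φ).
The central angle between the endpoints is δ = arccos(p₁·p₂) ≈ 2.610 rad (149.6°). The total great-circle distance is δ·R ≈ 2.610 × 3440 ≈ 8980 nmi, so the target fraction is f = 6200/8980 ≈ 0.690.
Interpolate at f ≈ 0.690 with slerp weights a = sin((1−f)δ)/sin δ ≈ 1.427, b = sin(fδ)/sin δ ≈ 1.921.
p = a·p₁ + b·p₂ ≈ (0.889, 0.247, -0.387); φ = arcsin(p_z) ≈ -22.75°, λ = atan2(p_y, p_x) ≈ 15.53°.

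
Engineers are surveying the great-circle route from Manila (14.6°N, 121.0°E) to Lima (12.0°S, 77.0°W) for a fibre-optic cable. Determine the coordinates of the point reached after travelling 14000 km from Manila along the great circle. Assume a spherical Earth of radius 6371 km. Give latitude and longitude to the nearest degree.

Convert each endpoint to a unit vector on the sphere (x = cos φ cos λ, y = cos φ sin λ, z = sin φ).
The central angle between the endpoints is δ = arccos(p₁·p₂) ≈ 2.833 rad (162.3°). The total great-circle distance is δ·R ≈ 2.833 × 6371 ≈ 18047 km, so the target fraction is f = 14000/18047 ≈ 0.776.
Interpolate at f ≈ 0.776 with slerp weights a = sin((1−f)δ)/sin δ ≈ 1.951, b = sin(fδ)/sin δ ≈ 2.664.
p = a·p₁ + b·p₂ ≈ (-0.386, -0.920, -0.062); φ = arcsin(p_z) ≈ -3.55°, λ = atan2(p_y, p_x) ≈ -112.77°.

≈ (4°S, 113°W)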